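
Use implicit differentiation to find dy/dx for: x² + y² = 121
Differentiate both sides with respect to x, treating y as y(x). By the chain rule, any term containing y contributes a factor of y' = dy/dx when we differentiate it.

Move every term to one side and write the relation as F(x, y) = 0. Term by term,
  d/dx[x^2] = 2x
  d/dx[y^2] = 2y·y'
  d/dx[-121] = 0

The pieces without y' make up ∂F/∂x and the coefficient of y' is ∂F/∂y:
  ∂F/∂x = 2x,
  ∂F/∂y = 2y.

Since d/dx[F] = ∂F/∂x + (∂F/∂y)·y' = 0, solve for y':
  (∂F/∂y)·y' = -∂F/∂x
  dy/dx = -(∂F/∂x)/(∂F/∂y) = -(2x)/(2y) = -x/y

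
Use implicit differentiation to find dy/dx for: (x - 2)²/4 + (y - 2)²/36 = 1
Apply d/dx to both sides, remembering that y depends on x. Each occurrence of y therefore brings in a y' = dy/dx via the chain rule.

With F(x, y) equal to the left-hand side minus the right, differentiate F term by term:
  d/dx[(x - 2)^2/4] = x/2 - 1
  d/dx[(y - 2)^2/36] = y'(y - 2)/18
  d/dx[-1] = 0
Adding these up, d/dx[F] = 0 becomes
  (x/2 - 1) + (y/18 - 1/9)·y' = 0,
so isolating y',
  dy/dx = -(x/2 - 1)/(y/18 - 1/9)
        = -((x - 2)/2)/((y - 2)/18) = 9(2 - x)/(y - 2)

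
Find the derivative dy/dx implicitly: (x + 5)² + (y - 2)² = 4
Apply d/dx to both sides, remembering that y depends on x. Each occurrence of y therefore brings in a y' = dy/dx via the chain rule.

With F(x, y) equal to the left-hand side minus the right, differentiate F term by term:
  d/dx[(x + 5)^2] = 2x + 10
  d/dx[(y - 2)^2] = 2·y'(y - 2)
  d/dx[-4] = 0
Adding these up, d/dx[F] = 0 becomes
  (2x + 10) + (2y - 4)·y' = 0,
so isolating y',
  dy/dx = -(2x + 10)/(2y - 4) = (-x - 5)/(y - 2)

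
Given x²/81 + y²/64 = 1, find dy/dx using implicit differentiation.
Take d/dx of both sides. Since y is implicitly a function of x, the chain rule attaches a y' = dy/dx factor whenever we differentiate through y.

Set F(x, y) = (left side) − (right side), so the curve is F = 0. Differentiating each term of F:
  d/dx[x^2/81] = 2x/81
  d/dx[y^2/64] = y·y'/32
  d/dx[-1] = 0

Collecting, the y'-free part is the partial derivative in x and the y' coefficient is the partial derivative in y:
  ∂F/∂x = 2x/81
  ∂F/∂y = y/32

so d/dx[F(x, y(x))] = ∂F/∂x + (∂F/∂y)·y' = 0. Rearranging,
  dy/dx = -(∂F/∂x)/(∂F/∂y) = -(2x/81)/(y/32) = -64x/(81y)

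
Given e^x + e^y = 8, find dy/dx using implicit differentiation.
Apply d/dx to both sides, remembering that y depends on x. Each occurrence of y therefore brings in a y' = dy/dx via the chain rule.

With F(x, y) equal to the left-hand side minus the right, differentiate F term by term:
  d/dx[e^(x)] = e^(x)
  d/dx[e^(y)] = y'·e^(y)
  d/dx[-8] = 0
Adding these up, d/dx[F] = 0 becomes
  (e^(x)) + (e^(y))·y' = 0,
so isolating y',
  dy/dx = -(e^(x))/(e^(y)) = -e^(x - y)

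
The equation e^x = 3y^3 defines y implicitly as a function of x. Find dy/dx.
Differentiate both sides with respect to x, treating y as y(x). By the chain rule, any term containing y contributes a factor of y' = dy/dx when we differentiate it.

Move every term to one side and write the relation as F(x, y) = 0. Term by term,
  d/dx[-3y^3] = -9y^2·y'
  d/dx[e^(x)] = e^(x)

The pieces without y' make up ∂F/∂x and the coefficient of y' is ∂F/∂y:
  ∂F/∂x = e^(x),
  ∂F/∂y = -9y^2.

Since d/dx[F] = ∂F/∂x + (∂F/∂y)·y' = 0, solve for y':
  (∂F/∂y)·y' = -∂F/∂x
  dy/dx = -(∂F/∂x)/(∂F/∂y) = -(e^(x))/(-9y^2) = e^(x)/(9y^2)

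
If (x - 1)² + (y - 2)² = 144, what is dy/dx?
Take d/dx of both sides. Since y is implicitly a function of x, the chain rule attaches a y' = dy/dx factor whenever we differentiate through y.

Set F(x, y) = (left side) − (right side), so the curve is F = 0. Differentiating each term of F:
  d/dx[(x - 1)^2] = 2x - 2
  d/dx[(y - 2)^2] = 2·y'(y - 2)
  d/dx[-144] = 0

Collecting, the y'-free part is the partial derivative in x and the y' coefficient is the partial derivative in y:
  ∂F/∂x = 2x - 2
  ∂F/∂y = 2y - 4

so d/dx[F(x, y(x))] = ∂F/∂x + (∂F/∂y)·y' = 0. Rearranging,
  dy/dx = -(∂F/∂x)/(∂F/∂y) = -(2x - 2)/(2y - 4) = (1 - x)/(y - 2)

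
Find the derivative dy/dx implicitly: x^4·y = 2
Apply d/dx to both sides, remembering that y depends on x. Each occurrence of y therefore brings in a y' = dy/dx via the chain rule.

With F(x, y) equal to the left-hand side minus the right, differentiate F term by term:
  d/dx[x^4y] = x^4·y' + 4x^3y
  d/dx[-2] = 0
Adding these up, d/dx[F] = 0 becomes
  (4x^3y) + (x^4)·y' = 0,
so isolating y',
  dy/dx = -(4x^3y)/(x^4) = -4y/x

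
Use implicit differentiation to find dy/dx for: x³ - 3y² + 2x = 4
Differentiate the relation implicitly: treat y = y(x) and apply the chain rule, so every y-derivative picks up a y' = dy/dx factor.

With everything moved to the left-hand side, differentiate term by term:
  d/dx[x^3] = 3x^2
  d/dx[2x] = 2
  d/dx[-3y^2] = -6y·y'
  d/dx[-4] = 0

Separating the contributions that come from x directly and those that come through y:
  without y':      3x^2 + 2
  multiplying y':  -6y

so (3x^2 + 2) + (-6y)·y' = 0, and therefore
  dy/dx = -(3x^2 + 2)/(-6y) = (3x^2 + 2)/(6y)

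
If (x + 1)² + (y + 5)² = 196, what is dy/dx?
Take d/dx of both sides. Since y is implicitly a function of x, the chain rule attaches a y' = dy/dx factor whenever we differentiate through y.

Set F(x, y) = (left side) − (right side), so the curve is F = 0. Differentiating each term of F:
  d/dx[(x + 1)^2] = 2x + 2
  d/dx[(y + 5)^2] = 2·y'(y + 5)
  d/dx[-196] = 0

Collecting, the y'-free part is the partial derivative in x and the y' coefficient is the partial derivative in y:
  ∂F/∂x = 2x + 2
  ∂F/∂y = 2y + 10

so d/dx[F(x, y(x))] = ∂F/∂x + (∂F/∂y)·y' = 0. Rearranging,
  dy/dx = -(∂F/∂x)/(∂F/∂y) = -(2x + 2)/(2y + 10) = (-x - 1)/(y + 5)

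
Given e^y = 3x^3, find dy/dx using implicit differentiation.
Take d/dx of both sides. Since y is implicitly a function of x, the chain rule attaches a y' = dy/dx factor whenever we differentiate through y.

Set F(x, y) = (left side) − (right side), so the curve is F = 0. Differentiating each term of F:
  d/dx[-3x^3] = -9x^2
  d/dx[e^(y)] = y'·e^(y)

Collecting, the y'-free part is the partial derivative in x and the y' coefficient is the partial derivative in y:
  ∂F/∂x = -9x^2
  ∂F/∂y = e^(y)

so d/dx[F(x, y(x))] = ∂F/∂x + (∂F/∂y)·y' = 0. Rearranging,
  dy/dx = -(∂F/∂x)/(∂F/∂y) = -(-9x^2)/(e^(y)) = 9x^2e^(-y)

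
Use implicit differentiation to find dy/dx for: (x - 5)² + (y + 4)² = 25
Differentiate both sides with respect to x, treating y as y(x). By the chain rule, any term containing y contributes a factor of y' = dy/dx when we differentiate it.

Move every term to one side and write the relation as F(x, y) = 0. Term by term,
  d/dx[(x - 5)^2] = 2x - 10
  d/dx[(y + 4)^2] = 2·y'(y + 4)
  d/dx[-25] = 0

The pieces without y' make up ∂F/∂x and the coefficient of y' is ∂F/∂y:
  ∂F/∂x = 2x - 10,
  ∂F/∂y = 2y + 8.

Since d/dx[F] = ∂F/∂x + (∂F/∂y)·y' = 0, solve for y':
  (∂F/∂y)·y' = -∂F/∂x
  dy/dx = -(∂F/∂x)/(∂F/∂y) = -(2x - 10)/(2y + 8) = (5 - x)/(y + 4)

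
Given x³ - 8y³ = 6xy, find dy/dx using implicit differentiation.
Differentiate the relation implicitly: treat y = y(x) and apply the chain rule, so every y-derivative picks up a y' = dy/dx factor.

With everything moved to the left-hand side, differentiate term by term:
  d/dx[x^3] = 3x^2
  d/dx[-6xy] = -6x·y' - 6y
  d/dx[-8y^3] = -24y^2·y'

Separating the contributions that come from x directly and those that come through y:
  without y':      3x^2 - 6y
  multiplying y':  -6x - 24y^2

so (3x^2 - 6y) + (-6x - 24y^2)·y' = 0, and therefore
  dy/dx = -(3x^2 - 6y)/(-6x - 24y^2) = (x^2/2 - y)/(x + 4y^2)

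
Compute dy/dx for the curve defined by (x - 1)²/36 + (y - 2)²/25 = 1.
Take d/dx of both sides. Since y is implicitly a function of x, the chain rule attaches a y' = dy/dx factor whenever we differentiate through y.

Set F(x, y) = (left side) − (right side), so the curve is F = 0. Differentiating each term of F:
  d/dx[(x - 1)^2/36] = x/18 - 1/18
  d/dx[(y - 2)^2/25] = 2·y'(y - 2)/25
  d/dx[-1] = 0

Collecting, the y'-free part is the partial derivative in x and the y' coefficient is the partial derivative in y:
  ∂F/∂x = x/18 - 1/18
  ∂F/∂y = 2y/25 - 4/25

so d/dx[F(x, y(x))] = ∂F/∂x + (∂F/∂y)·y' = 0. Rearranging,
  dy/dx = -(∂F/∂x)/(∂F/∂y) = -(x/18 - 1/18)/(2y/25 - 4/25)
        = -((x - 1)/18)/(2(y - 2)/25) = 25(1 - x)/(36(y - 2))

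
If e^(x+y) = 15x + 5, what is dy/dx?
Differentiate the relation implicitly: treat y = y(x) and apply the chain rule, so every y-derivative picks up a y' = dy/dx factor.

With everything moved to the left-hand side, differentiate term by term:
  d/dx[-15x] = -15
  d/dx[e^(x + y)] = (y' + 1)·e^(x + y)
  d/dx[-5] = 0

Separating the contributions that come from x directly and those that come through y:
  without y':      e^(x + y) - 15
  multiplying y':  e^(x + y)

so (e^(x + y) - 15) + (e^(x + y))·y' = 0, and therefore
  dy/dx = -(e^(x + y) - 15)/(e^(x + y)) = 15e^(-x - y) - 1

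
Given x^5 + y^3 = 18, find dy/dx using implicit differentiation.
Apply d/dx to both sides, remembering that y depends on x. Each occurrence of y therefore brings in a y' = dy/dx via the chain rule.

With F(x, y) equal to the left-hand side minus the right, differentiate F term by term:
  d/dx[x^5] = 5x^4
  d/dx[y^3] = 3y^2·y'
  d/dx[-18] = 0
Adding these up, d/dx[F] = 0 becomes
  (5x^4) + (3y^2)·y' = 0,
so isolating y',
  dy/dx = -(5x^4)/(3y^2) = -5x^4/(3y^2)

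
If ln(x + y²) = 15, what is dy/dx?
Apply d/dx to both sides, remembering that y depends on x. Each occurrence of y therefore brings in a y' = dy/dx via the chain rule.

With F(x, y) equal to the left-hand side minus the right, differentiate F term by term:
  d/dx[ln(x + y^2)] = (2y·y' + 1)/(x + y^2)
  d/dx[-15] = 0
Adding these up, d/dx[F] = 0 becomes
  (1/(x + y^2)) + (2y/(x + y^2))·y' = 0,
so isolating y',
  dy/dx = -(1/(x + y^2))/(2y/(x + y^2)) = -1/(2y)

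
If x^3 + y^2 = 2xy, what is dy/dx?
Apply d/dx to both sides, remembering that y depends on x. Each occurrence of y therefore brings in a y' = dy/dx via the chain rule.

With F(x, y) equal to the left-hand side minus the right, differentiate F term by term:
  d/dx[x^3] = 3x^2
  d/dx[-2xy] = -2x·y' - 2y
  d/dx[y^2] = 2y·y'
Adding these up, d/dx[F] = 0 becomes
  (3x^2 - 2y) + (-2x + 2y)·y' = 0,
so isolating y',
  dy/dx = -(3x^2 - 2y)/(-2x + 2y) = (3x^2/2 - y)/(x - y)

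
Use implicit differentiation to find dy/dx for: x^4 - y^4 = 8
Differentiate the relation implicitly: treat y = y(x) and apply the chain rule, so every y-derivative picks up a y' = dy/dx factor.

With everything moved to the left-hand side, differentiate term by term:
  d/dx[x^4] = 4x^3
  d/dx[-y^4] = -4y^3·y'
  d/dx[-8] = 0

Separating the contributions that come from x directly and those that come through y:
  without y':      4x^3
  multiplying y':  -4y^3

so (4x^3) + (-4y^3)·y' = 0, and therefore
  dy/dx = -(4x^3)/(-4y^3) = x^3/y^3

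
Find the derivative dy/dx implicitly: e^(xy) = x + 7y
Apply d/dx to both sides, remembering that y depends on x. Each occurrence of y therefore brings in a y' = dy/dx via the chain rule.

With F(x, y) equal to the left-hand side minus the right, differentiate F term by term:
  d/dx[-x] = -1
  d/dx[-7y] = -7·y'
  d/dx[e^(xy)] = (x·y' + y)·e^(xy)
Adding these up, d/dx[F] = 0 becomes
  (y·e^(xy) - 1) + (x·e^(xy) - 7)·y' = 0,
so isolating y',
  dy/dx = -(y·e^(xy) - 1)/(x·e^(xy) - 7) = (-y·e^(xy) + 1)/(x·e^(xy) - 7)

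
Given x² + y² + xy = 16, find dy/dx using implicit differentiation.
Differentiate both sides with respect to x, treating y as y(x). By the chain rule, any term containing y contributes a factor of y' = dy/dx when we differentiate it.

Move every term to one side and write the relation as F(x, y) = 0. Term by term,
  d/dx[x^2] = 2x
  d/dx[xy] = x·y' + y
  d/dx[y^2] = 2y·y'
  d/dx[-16] = 0

The pieces without y' make up ∂F/∂x and the coefficient of y' is ∂F/∂y:
  ∂F/∂x = 2x + y,
  ∂F/∂y = x + 2y.

Since d/dx[F] = ∂F/∂x + (∂F/∂y)·y' = 0, solve for y':
  (∂F/∂y)·y' = -∂F/∂x
  dy/dx = -(∂F/∂x)/(∂F/∂y) = -(2x + y)/(x + 2y) = (-2x - y)/(x + 2y)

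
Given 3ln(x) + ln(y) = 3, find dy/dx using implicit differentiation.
Apply d/dx to both sides, remembering that y depends on x. Each occurrence of y therefore brings in a y' = dy/dx via the chain rule.

With F(x, y) equal to the left-hand side minus the right, differentiate F term by term:
  d/dx[3ln(x)] = 3/x
  d/dx[ln(y)] = y'/y
  d/dx[-3] = 0
Adding these up, d/dx[F] = 0 becomes
  (3/x) + (1/y)·y' = 0,
so isolating y',
  dy/dx = -(3/x)/(1/y) = -3y/x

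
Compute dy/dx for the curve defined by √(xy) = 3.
Differentiate both sides with respect to x, treating y as y(x). By the chain rule, any term containing y contributes a factor of y' = dy/dx when we differentiate it.

Move every term to one side and write the relation as F(x, y) = 0. Term by term,
  d/dx[√(xy)] = √(xy)(x·y'/2 + y/2)/(xy)
  d/dx[-3] = 0

The pieces without y' make up ∂F/∂x and the coefficient of y' is ∂F/∂y:
  ∂F/∂x = √(xy)/(2x),
  ∂F/∂y = √(xy)/(2y).

Since d/dx[F] = ∂F/∂x + (∂F/∂y)·y' = 0, solve for y':
  (∂F/∂y)·y' = -∂F/∂x
  dy/dx = -(∂F/∂x)/(∂F/∂y) = -(√(xy)/(2x))/(√(xy)/(2y)) = -y/x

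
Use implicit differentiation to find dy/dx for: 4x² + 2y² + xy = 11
Differentiate both sides with respect to x, treating y as y(x). By the chain rule, any term containing y contributes a factor of y' = dy/dx when we differentiate it.

Move every term to one side and write the relation as F(x, y) = 0. Term by term,
  d/dx[4x^2] = 8x
  d/dx[xy] = x·y' + y
  d/dx[2y^2] = 4y·y'
  d/dx[-11] = 0

The pieces without y' make up ∂F/∂x and the coefficient of y' is ∂F/∂y:
  ∂F/∂x = 8x + y,
  ∂F/∂y = x + 4y.

Since d/dx[F] = ∂F/∂x + (∂F/∂y)·y' = 0, solve for y':
  (∂F/∂y)·y' = -∂F/∂x
  dy/dx = -(∂F/∂x)/(∂F/∂y) = -(8x + y)/(x + 4y) = (-8x - y)/(x + 4y)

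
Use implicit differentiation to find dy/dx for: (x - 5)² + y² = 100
Take d/dx of both sides. Since y is implicitly a function of x, the chain rule attaches a y' = dy/dx factor whenever we differentiate through y.

Set F(x, y) = (left side) − (right side), so the curve is F = 0. Differentiating each term of F:
  d/dx[y^2] = 2y·y'
  d/dx[(x - 5)^2] = 2x - 10
  d/dx[-100] = 0

Collecting, the y'-free part is the partial derivative in x and the y' coefficient is the partial derivative in y:
  ∂F/∂x = 2x - 10
  ∂F/∂y = 2y

so d/dx[F(x, y(x))] = ∂F/∂x + (∂F/∂y)·y' = 0. Rearranging,
  dy/dx = -(∂F/∂x)/(∂F/∂y) = -(2x - 10)/(2y) = (5 - x)/y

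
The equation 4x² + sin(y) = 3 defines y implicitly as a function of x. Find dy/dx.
Differentiate both sides with respect to x, treating y as y(x). By the chain rule, any term containing y contributes a factor of y' = dy/dx when we differentiate it.

Move every term to one side and write the relation as F(x, y) = 0. Term by term,
  d/dx[4x^2] = 8x
  d/dx[sin(y)] = y'·cos(y)
  d/dx[-3] = 0

The pieces without y' make up ∂F/∂x and the coefficient of y' is ∂F/∂y:
  ∂F/∂x = 8x,
  ∂F/∂y = cos(y).

Since d/dx[F] = ∂F/∂x + (∂F/∂y)·y' = 0, solve for y':
  (∂F/∂y)·y' = -∂F/∂x
  dy/dx = -(∂F/∂x)/(∂F/∂y) = -(8x)/(cos(y)) = -8x/cos(y)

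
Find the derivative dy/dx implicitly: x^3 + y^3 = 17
Apply d/dx to both sides, remembering that y depends on x. Each occurrence of y therefore brings in a y' = dy/dx via the chain rule.

With F(x, y) equal to the left-hand side minus the right, differentiate F term by term:
  d/dx[x^3] = 3x^2
  d/dx[y^3] = 3y^2·y'
  d/dx[-17] = 0
Adding these up, d/dx[F] = 0 becomes
  (3x^2) + (3y^2)·y' = 0,
so isolating y',
  dy/dx = -(3x^2)/(3y^2) = -x^2/y^2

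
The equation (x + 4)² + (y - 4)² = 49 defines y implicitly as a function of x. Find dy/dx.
Differentiate both sides with respect to x, treating y as y(x). By the chain rule, any term containing y contributes a factor of y' = dy/dx when we differentiate it.

Move every term to one side and write the relation as F(x, y) = 0. Term by term,
  d/dx[(x + 4)^2] = 2x + 8
  d/dx[(y - 4)^2] = 2·y'(y - 4)
  d/dx[-49] = 0

The pieces without y' make up ∂F/∂x and the coefficient of y' is ∂F/∂y:
  ∂F/∂x = 2x + 8,
  ∂F/∂y = 2y - 8.

Since d/dx[F] = ∂F/∂x + (∂F/∂y)·y' = 0, solve for y':
  (∂F/∂y)·y' = -∂F/∂x
  dy/dx = -(∂F/∂x)/(∂F/∂y) = -(2x + 8)/(2y - 8) = (-x - 4)/(y - 4)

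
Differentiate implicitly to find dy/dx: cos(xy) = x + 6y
Differentiate the relation implicitly: treat y = y(x) and apply the chain rule, so every y-derivative picks up a y' = dy/dx factor.

With everything moved to the left-hand side, differentiate term by term:
  d/dx[-x] = -1
  d/dx[-6y] = -6·y'
  d/dx[cos(xy)] = -(x·y' + y)·sin(xy)

Separating the contributions that come from x directly and those that come through y:
  without y':      -y·sin(xy) - 1
  multiplying y':  -x·sin(xy) - 6

so (-y·sin(xy) - 1) + (-x·sin(xy) - 6)·y' = 0, and therefore
  dy/dx = -(-y·sin(xy) - 1)/(-x·sin(xy) - 6) = -(y·sin(xy) + 1)/(x·sin(xy) + 6)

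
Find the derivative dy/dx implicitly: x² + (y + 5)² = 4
Differentiate the relation implicitly: treat y = y(x) and apply the chain rule, so every y-derivative picks up a y' = dy/dx factor.

With everything moved to the left-hand side, differentiate term by term:
  d/dx[x^2] = 2x
  d/dx[(y + 5)^2] = 2·y'(y + 5)
  d/dx[-4] = 0

Separating the contributions that come from x directly and those that come through y:
  without y':      2x
  multiplying y':  2y + 10

so (2x) + (2y + 10)·y' = 0, and therefore
  dy/dx = -(2x)/(2y + 10) = -x/(y + 5)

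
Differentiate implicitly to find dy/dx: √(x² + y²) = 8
Differentiate the relation implicitly: treat y = y(x) and apply the chain rule, so every y-derivative picks up a y' = dy/dx factor.

With everything moved to the left-hand side, differentiate term by term:
  d/dx[√(x^2 + y^2)] = (x + y·y')/√(x^2 + y^2)
  d/dx[-8] = 0

Separating the contributions that come from x directly and those that come through y:
  without y':      x/√(x^2 + y^2)
  multiplying y':  y/√(x^2 + y^2)

so (x/√(x^2 + y^2)) + (y/√(x^2 + y^2))·y' = 0, and therefore
  dy/dx = -(x/√(x^2 + y^2))/(y/√(x^2 + y^2)) = -x/y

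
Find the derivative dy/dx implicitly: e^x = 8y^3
Differentiate both sides with respect to x, treating y as y(x). By the chain rule, any term containing y contributes a factor of y' = dy/dx when we differentiate it.

Move every term to one side and write the relation as F(x, y) = 0. Term by term,
  d/dx[-8y^3] = -24y^2·y'
  d/dx[e^(x)] = e^(x)

The pieces without y' make up ∂F/∂x and the coefficient of y' is ∂F/∂y:
  ∂F/∂x = e^(x),
  ∂F/∂y = -24y^2.

Since d/dx[F] = ∂F/∂x + (∂F/∂y)·y' = 0, solve for y':
  (∂F/∂y)·y' = -∂F/∂x
  dy/dx = -(∂F/∂x)/(∂F/∂y) = -(e^(x))/(-24y^2) = e^(x)/(24y^2)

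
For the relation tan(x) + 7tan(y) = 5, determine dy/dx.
Differentiate both sides with respect to x, treating y as y(x). By the chain rule, any term containing y contributes a factor of y' = dy/dx when we differentiate it.

Move every term to one side and write the relation as F(x, y) = 0. Term by term,
  d/dx[tan(x)] = tan(x)^2 + 1
  d/dx[7tan(y)] = 7·y'(tan(y)^2 + 1)
  d/dx[-5] = 0

The pieces without y' make up ∂F/∂x and the coefficient of y' is ∂F/∂y:
  ∂F/∂x = tan(x)^2 + 1,
  ∂F/∂y = 7tan(y)^2 + 7.

Since d/dx[F] = ∂F/∂x + (∂F/∂y)·y' = 0, solve for y':
  (∂F/∂y)·y' = -∂F/∂x
  dy/dx = -(∂F/∂x)/(∂F/∂y) = -(tan(x)^2 + 1)/(7tan(y)^2 + 7) = -cos(y)^2/(7cos(x)^2)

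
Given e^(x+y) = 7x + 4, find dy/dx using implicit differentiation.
Differentiate both sides with respect to x, treating y as y(x). By the chain rule, any term containing y contributes a factor of y' = dy/dx when we differentiate it.

Move every term to one side and write the relation as F(x, y) = 0. Term by term,
  d/dx[-7x] = -7
  d/dx[e^(x + y)] = (y' + 1)·e^(x + y)
  d/dx[-4] = 0

The pieces without y' make up ∂F/∂x and the coefficient of y' is ∂F/∂y:
  ∂F/∂x = e^(x + y) - 7,
  ∂F/∂y = e^(x + y).

Since d/dx[F] = ∂F/∂x + (∂F/∂y)·y' = 0, solve for y':
  (∂F/∂y)·y' = -∂F/∂x
  dy/dx = -(∂F/∂x)/(∂F/∂y) = -(e^(x + y) - 7)/(e^(x + y)) = 7e^(-x - y) - 1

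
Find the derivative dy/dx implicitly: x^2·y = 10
Differentiate the relation implicitly: treat y = y(x) and apply the chain rule, so every y-derivative picks up a y' = dy/dx factor.

With everything moved to the left-hand side, differentiate term by term:
  d/dx[x^2y] = x^2·y' + 2xy
  d/dx[-10] = 0

Separating the contributions that come from x directly and those that come through y:
  without y':      2xy
  multiplying y':  x^2

so (2xy) + (x^2)·y' = 0, and therefore
  dy/dx = -(2xy)/(x^2) = -2y/x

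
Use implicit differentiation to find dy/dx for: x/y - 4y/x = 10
Apply d/dx to both sides, remembering that y depends on x. Each occurrence of y therefore brings in a y' = dy/dx via the chain rule.

With F(x, y) equal to the left-hand side minus the right, differentiate F term by term:
  d/dx[x/y] = -x·y'/y^2 + 1/y
  d/dx[-4y/x] = -4·y'/x + 4y/x^2
  d/dx[-10] = 0
Adding these up, d/dx[F] = 0 becomes
  (1/y + 4y/x^2) + (-x/y^2 - 4/x)·y' = 0,
so isolating y',
  dy/dx = -(1/y + 4y/x^2)/(-x/y^2 - 4/x)
        = -((x^2 + 4y^2)/(x^2y))/(-(x^2 + 4y^2)/(xy^2)) = y/x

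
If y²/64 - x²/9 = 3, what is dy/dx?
Take d/dx of both sides. Since y is implicitly a function of x, the chain rule attaches a y' = dy/dx factor whenever we differentiate through y.

Set F(x, y) = (left side) − (right side), so the curve is F = 0. Differentiating each term of F:
  d/dx[-x^2/9] = -2x/9
  d/dx[y^2/64] = y·y'/32
  d/dx[-3] = 0

Collecting, the y'-free part is the partial derivative in x and the y' coefficient is the partial derivative in y:
  ∂F/∂x = -2x/9
  ∂F/∂y = y/32

so d/dx[F(x, y(x))] = ∂F/∂x + (∂F/∂y)·y' = 0. Rearranging,
  dy/dx = -(∂F/∂x)/(∂F/∂y) = -(-2x/9)/(y/32) = 64x/(9y)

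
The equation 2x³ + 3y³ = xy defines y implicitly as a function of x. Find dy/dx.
Differentiate the relation implicitly: treat y = y(x) and apply the chain rule, so every y-derivative picks up a y' = dy/dx factor.

With everything moved to the left-hand side, differentiate term by term:
  d/dx[2x^3] = 6x^2
  d/dx[-xy] = -x·y' - y
  d/dx[3y^3] = 9y^2·y'

Separating the contributions that come from x directly and those that come through y:
  without y':      6x^2 - y
  multiplying y':  -x + 9y^2

so (6x^2 - y) + (-x + 9y^2)·y' = 0, and therefore
  dy/dx = -(6x^2 - y)/(-x + 9y^2) = (6x^2 - y)/(x - 9y^2)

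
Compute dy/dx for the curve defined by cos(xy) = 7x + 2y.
Differentiate both sides with respect to x, treating y as y(x). By the chain rule, any term containing y contributes a factor of y' = dy/dx when we differentiate it.

Move every term to one side and write the relation as F(x, y) = 0. Term by term,
  d/dx[-7x] = -7
  d/dx[-2y] = -2·y'
  d/dx[cos(xy)] = -(x·y' + y)·sin(xy)

The pieces without y' make up ∂F/∂x and the coefficient of y' is ∂F/∂y:
  ∂F/∂x = -y·sin(xy) - 7,
  ∂F/∂y = -x·sin(xy) - 2.

Since d/dx[F] = ∂F/∂x + (∂F/∂y)·y' = 0, solve for y':
  (∂F/∂y)·y' = -∂F/∂x
  dy/dx = -(∂F/∂x)/(∂F/∂y) = -(-y·sin(xy) - 7)/(-x·sin(xy) - 2) = -(y·sin(xy) + 7)/(x·sin(xy) + 2)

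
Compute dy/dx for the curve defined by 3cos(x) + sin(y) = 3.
Differentiate the relation implicitly: treat y = y(x) and apply the chain rule, so every y-derivative picks up a y' = dy/dx factor.

With everything moved to the left-hand side, differentiate term by term:
  d/dx[sin(y)] = y'·cos(y)
  d/dx[3cos(x)] = -3sin(x)
  d/dx[-3] = 0

Separating the contributions that come from x directly and those that come through y:
  without y':      -3sin(x)
  multiplying y':  cos(y)

so (-3sin(x)) + (cos(y))·y' = 0, and therefore
  dy/dx = -(-3sin(x))/(cos(y)) = 3sin(x)/cos(y)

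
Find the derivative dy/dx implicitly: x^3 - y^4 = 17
Apply d/dx to both sides, remembering that y depends on x. Each occurrence of y therefore brings in a y' = dy/dx via the chain rule.

With F(x, y) equal to the left-hand side minus the right, differentiate F term by term:
  d/dx[x^3] = 3x^2
  d/dx[-y^4] = -4y^3·y'
  d/dx[-17] = 0
Adding these up, d/dx[F] = 0 becomes
  (3x^2) + (-4y^3)·y' = 0,
so isolating y',
  dy/dx = -(3x^2)/(-4y^3) = 3x^2/(4y^3)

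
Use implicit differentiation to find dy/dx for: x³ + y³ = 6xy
Differentiate both sides with respect to x, treating y as y(x). By the chain rule, any term containing y contributes a factor of y' = dy/dx when we differentiate it.

Move every term to one side and write the relation as F(x, y) = 0. Term by term,
  d/dx[x^3] = 3x^2
  d/dx[-6xy] = -6x·y' - 6y
  d/dx[y^3] = 3y^2·y'

The pieces without y' make up ∂F/∂x and the coefficient of y' is ∂F/∂y:
  ∂F/∂x = 3x^2 - 6y,
  ∂F/∂y = -6x + 3y^2.

Since d/dx[F] = ∂F/∂x + (∂F/∂y)·y' = 0, solve for y':
  (∂F/∂y)·y' = -∂F/∂x
  dy/dx = -(∂F/∂x)/(∂F/∂y) = -(3x^2 - 6y)/(-6x + 3y^2) = (x^2 - 2y)/(2x - y^2)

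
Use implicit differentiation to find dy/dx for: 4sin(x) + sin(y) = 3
Apply d/dx to both sides, remembering that y depends on x. Each occurrence of y therefore brings in a y' = dy/dx via the chain rule.

With F(x, y) equal to the left-hand side minus the right, differentiate F term by term:
  d/dx[4sin(x)] = 4cos(x)
  d/dx[sin(y)] = y'·cos(y)
  d/dx[-3] = 0
Adding these up, d/dx[F] = 0 becomes
  (4cos(x)) + (cos(y))·y' = 0,
so isolating y',
  dy/dx = -(4cos(x))/(cos(y)) = -4cos(x)/cos(y)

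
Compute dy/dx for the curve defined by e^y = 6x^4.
Take d/dx of both sides. Since y is implicitly a function of x, the chain rule attaches a y' = dy/dx factor whenever we differentiate through y.

Set F(x, y) = (left side) − (right side), so the curve is F = 0. Differentiating each term of F:
  d/dx[-6x^4] = -24x^3
  d/dx[e^(y)] = y'·e^(y)

Collecting, the y'-free part is the partial derivative in x and the y' coefficient is the partial derivative in y:
  ∂F/∂x = -24x^3
  ∂F/∂y = e^(y)

so d/dx[F(x, y(x))] = ∂F/∂x + (∂F/∂y)·y' = 0. Rearranging,
  dy/dx = -(∂F/∂x)/(∂F/∂y) = -(-24x^3)/(e^(y)) = 24x^3e^(-y)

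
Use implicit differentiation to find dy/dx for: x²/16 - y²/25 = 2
Apply d/dx to both sides, remembering that y depends on x. Each occurrence of y therefore brings in a y' = dy/dx via the chain rule.

With F(x, y) equal to the left-hand side minus the right, differentiate F term by term:
  d/dx[x^2/16] = x/8
  d/dx[-y^2/25] = -2y·y'/25
  d/dx[-2] = 0
Adding these up, d/dx[F] = 0 becomes
  (x/8) + (-2y/25)·y' = 0,
so isolating y',
  dy/dx = -(x/8)/(-2y/25) = 25x/(16y)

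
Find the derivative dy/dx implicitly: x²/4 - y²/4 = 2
Apply d/dx to both sides, remembering that y depends on x. Each occurrence of y therefore brings in a y' = dy/dx via the chain rule.

With F(x, y) equal to the left-hand side minus the right, differentiate F term by term:
  d/dx[x^2/4] = x/2
  d/dx[-y^2/4] = -y·y'/2
  d/dx[-2] = 0
Adding these up, d/dx[F] = 0 becomes
  (x/2) + (-y/2)·y' = 0,
so isolating y',
  dy/dx = -(x/2)/(-y/2) = x/y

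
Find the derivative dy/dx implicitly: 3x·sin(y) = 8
Apply d/dx to both sides, remembering that y depends on x. Each occurrence of y therefore brings in a y' = dy/dx via the chain rule.

With F(x, y) equal to the left-hand side minus the right, differentiate F term by term:
  d/dx[3x·sin(y)] = 3x·y'·cos(y) + 3sin(y)
  d/dx[-8] = 0
Adding these up, d/dx[F] = 0 becomes
  (3sin(y)) + (3x·cos(y))·y' = 0,
so isolating y',
  dy/dx = -(3sin(y))/(3x·cos(y)) = -tan(y)/x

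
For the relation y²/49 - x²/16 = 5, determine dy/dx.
Take d/dx of both sides. Since y is implicitly a function of x, the chain rule attaches a y' = dy/dx factor whenever we differentiate through y.

Set F(x, y) = (left side) − (right side), so the curve is F = 0. Differentiating each term of F:
  d/dx[-x^2/16] = -x/8
  d/dx[y^2/49] = 2y·y'/49
  d/dx[-5] = 0

Collecting, the y'-free part is the partial derivative in x and the y' coefficient is the partial derivative in y:
  ∂F/∂x = -x/8
  ∂F/∂y = 2y/49

so d/dx[F(x, y(x))] = ∂F/∂x + (∂F/∂y)·y' = 0. Rearranging,
  dy/dx = -(∂F/∂x)/(∂F/∂y) = -(-x/8)/(2y/49) = 49x/(16y)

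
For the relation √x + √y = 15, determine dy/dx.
Differentiate the relation implicitly: treat y = y(x) and apply the chain rule, so every y-derivative picks up a y' = dy/dx factor.

With everything moved to the left-hand side, differentiate term by term:
  d/dx[√(x)] = 1/(2√(x))
  d/dx[√(y)] = y'/(2√(y))
  d/dx[-15] = 0

Separating the contributions that come from x directly and those that come through y:
  without y':      1/(2√(x))
  multiplying y':  1/(2√(y))

so (1/(2√(x))) + (1/(2√(y)))·y' = 0, and therefore
  dy/dx = -(1/(2√(x)))/(1/(2√(y))) = -√(y)/√(x)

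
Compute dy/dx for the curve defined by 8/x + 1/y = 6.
Differentiate the relation implicitly: treat y = y(x) and apply the chain rule, so every y-derivative picks up a y' = dy/dx factor.

With everything moved to the left-hand side, differentiate term by term:
  d/dx[1/y] = -y'/y^2
  d/dx[8/x] = -8/x^2
  d/dx[-6] = 0

Separating the contributions that come from x directly and those that come through y:
  without y':      -8/x^2
  multiplying y':  -1/y^2

so (-8/x^2) + (-1/y^2)·y' = 0, and therefore
  dy/dx = -(-8/x^2)/(-1/y^2) = -8y^2/x^2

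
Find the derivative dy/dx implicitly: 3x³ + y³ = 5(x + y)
Differentiate the relation implicitly: treat y = y(x) and apply the chain rule, so every y-derivative picks up a y' = dy/dx factor.

With everything moved to the left-hand side, differentiate term by term:
  d/dx[3x^3] = 9x^2
  d/dx[-5x] = -5
  d/dx[y^3] = 3y^2·y'
  d/dx[-5y] = -5·y'

Separating the contributions that come from x directly and those that come through y:
  without y':      9x^2 - 5
  multiplying y':  3y^2 - 5

so (9x^2 - 5) + (3y^2 - 5)·y' = 0, and therefore
  dy/dx = -(9x^2 - 5)/(3y^2 - 5) = (5 - 9x^2)/(3y^2 - 5)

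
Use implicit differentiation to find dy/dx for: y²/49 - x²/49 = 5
Take d/dx of both sides. Since y is implicitly a function of x, the chain rule attaches a y' = dy/dx factor whenever we differentiate through y.

Set F(x, y) = (left side) − (right side), so the curve is F = 0. Differentiating each term of F:
  d/dx[-x^2/49] = -2x/49
  d/dx[y^2/49] = 2y·y'/49
  d/dx[-5] = 0

Collecting, the y'-free part is the partial derivative in x and the y' coefficient is the partial derivative in y:
  ∂F/∂x = -2x/49
  ∂F/∂y = 2y/49

so d/dx[F(x, y(x))] = ∂F/∂x + (∂F/∂y)·y' = 0. Rearranging,
  dy/dx = -(∂F/∂x)/(∂F/∂y) = -(-2x/49)/(2y/49) = x/y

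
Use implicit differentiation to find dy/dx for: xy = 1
Take d/dx of both sides. Since y is implicitly a function of x, the chain rule attaches a y' = dy/dx factor whenever we differentiate through y.

Set F(x, y) = (left side) − (right side), so the curve is F = 0. Differentiating each term of F:
  d/dx[xy] = x·y' + y
  d/dx[-1] = 0

Collecting, the y'-free part is the partial derivative in x and the y' coefficient is the partial derivative in y:
  ∂F/∂x = y
  ∂F/∂y = x

so d/dx[F(x, y(x))] = ∂F/∂x + (∂F/∂y)·y' = 0. Rearranging,
  dy/dx = -(∂F/∂x)/(∂F/∂y) = -(y)/(x) = -y/x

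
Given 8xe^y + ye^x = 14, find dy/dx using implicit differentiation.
Apply d/dx to both sides, remembering that y depends on x. Each occurrence of y therefore brings in a y' = dy/dx via the chain rule.

With F(x, y) equal to the left-hand side minus the right, differentiate F term by term:
  d/dx[8x·e^(y)] = 8x·y'·e^(y) + 8e^(y)
  d/dx[y·e^(x)] = y·e^(x) + y'·e^(x)
  d/dx[-14] = 0
Adding these up, d/dx[F] = 0 becomes
  (y·e^(x) + 8e^(y)) + (8x·e^(y) + e^(x))·y' = 0,
so isolating y',
  dy/dx = -(y·e^(x) + 8e^(y))/(8x·e^(y) + e^(x)) = (-y·e^(x) - 8e^(y))/(8x·e^(y) + e^(x))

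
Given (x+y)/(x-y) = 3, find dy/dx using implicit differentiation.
Differentiate the relation implicitly: treat y = y(x) and apply the chain rule, so every y-derivative picks up a y' = dy/dx factor.

With everything moved to the left-hand side, differentiate term by term:
  d/dx[(x + y)/(x - y)] = (y' + 1)/(x - y) + (x + y)(y' - 1)/(x - y)^2
  d/dx[-3] = 0

Separating the contributions that come from x directly and those that come through y:
  without y':      1/(x - y) - (x + y)/(x - y)^2
  multiplying y':  1/(x - y) + (x + y)/(x - y)^2

so (1/(x - y) - (x + y)/(x - y)^2) + (1/(x - y) + (x + y)/(x - y)^2)·y' = 0, and therefore
  dy/dx = -(1/(x - y) - (x + y)/(x - y)^2)/(1/(x - y) + (x + y)/(x - y)^2)
        = -(-2y/(x - y)^2)/(2x/(x - y)^2) = y/x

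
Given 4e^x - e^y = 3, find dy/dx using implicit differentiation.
Differentiate both sides with respect to x, treating y as y(x). By the chain rule, any term containing y contributes a factor of y' = dy/dx when we differentiate it.

Move every term to one side and write the relation as F(x, y) = 0. Term by term,
  d/dx[4e^(x)] = 4e^(x)
  d/dx[-e^(y)] = -y'·e^(y)
  d/dx[-3] = 0

The pieces without y' make up ∂F/∂x and the coefficient of y' is ∂F/∂y:
  ∂F/∂x = 4e^(x),
  ∂F/∂y = -e^(y).

Since d/dx[F] = ∂F/∂x + (∂F/∂y)·y' = 0, solve for y':
  (∂F/∂y)·y' = -∂F/∂x
  dy/dx = -(∂F/∂x)/(∂F/∂y) = -(4e^(x))/(-e^(y)) = 4e^(x - y)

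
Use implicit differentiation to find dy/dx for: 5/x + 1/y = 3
Differentiate the relation implicitly: treat y = y(x) and apply the chain rule, so every y-derivative picks up a y' = dy/dx factor.

With everything moved to the left-hand side, differentiate term by term:
  d/dx[1/y] = -y'/y^2
  d/dx[5/x] = -5/x^2
  d/dx[-3] = 0

Separating the contributions that come from x directly and those that come through y:
  without y':      -5/x^2
  multiplying y':  -1/y^2

so (-5/x^2) + (-1/y^2)·y' = 0, and therefore
  dy/dx = -(-5/x^2)/(-1/y^2) = -5y^2/x^2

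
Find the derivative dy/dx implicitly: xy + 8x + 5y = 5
Take d/dx of both sides. Since y is implicitly a function of x, the chain rule attaches a y' = dy/dx factor whenever we differentiate through y.

Set F(x, y) = (left side) − (right side), so the curve is F = 0. Differentiating each term of F:
  d/dx[xy] = x·y' + y
  d/dx[8x] = 8
  d/dx[5y] = 5·y'
  d/dx[-5] = 0

Collecting, the y'-free part is the partial derivative in x and the y' coefficient is the partial derivative in y:
  ∂F/∂x = y + 8
  ∂F/∂y = x + 5

so d/dx[F(x, y(x))] = ∂F/∂x + (∂F/∂y)·y' = 0. Rearranging,
  dy/dx = -(∂F/∂x)/(∂F/∂y) = -(y + 8)/(x + 5) = (-y - 8)/(x + 5)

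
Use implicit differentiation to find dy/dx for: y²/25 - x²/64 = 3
Differentiate both sides with respect to x, treating y as y(x). By the chain rule, any term containing y contributes a factor of y' = dy/dx when we differentiate it.

Move every term to one side and write the relation as F(x, y) = 0. Term by term,
  d/dx[-x^2/64] = -x/32
  d/dx[y^2/25] = 2y·y'/25
  d/dx[-3] = 0

The pieces without y' make up ∂F/∂x and the coefficient of y' is ∂F/∂y:
  ∂F/∂x = -x/32,
  ∂F/∂y = 2y/25.

Since d/dx[F] = ∂F/∂x + (∂F/∂y)·y' = 0, solve for y':
  (∂F/∂y)·y' = -∂F/∂x
  dy/dx = -(∂F/∂x)/(∂F/∂y) = -(-x/32)/(2y/25) = 25x/(64y)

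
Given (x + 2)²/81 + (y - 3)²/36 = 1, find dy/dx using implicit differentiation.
Apply d/dx to both sides, remembering that y depends on x. Each occurrence of y therefore brings in a y' = dy/dx via the chain rule.

With F(x, y) equal to the left-hand side minus the right, differentiate F term by term:
  d/dx[(x + 2)^2/81] = 2x/81 + 4/81
  d/dx[(y - 3)^2/36] = y'(y - 3)/18
  d/dx[-1] = 0
Adding these up, d/dx[F] = 0 becomes
  (2x/81 + 4/81) + (y/18 - 1/6)·y' = 0,
so isolating y',
  dy/dx = -(2x/81 + 4/81)/(y/18 - 1/6)
        = -(2(x + 2)/81)/((y - 3)/18) = 4(-x - 2)/(9(y - 3))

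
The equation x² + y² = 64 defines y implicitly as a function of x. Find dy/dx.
Apply d/dx to both sides, remembering that y depends on x. Each occurrence of y therefore brings in a y' = dy/dx via the chain rule.

With F(x, y) equal to the left-hand side minus the right, differentiate F term by term:
  d/dx[x^2] = 2x
  d/dx[y^2] = 2y·y'
  d/dx[-64] = 0
Adding these up, d/dx[F] = 0 becomes
  (2x) + (2y)·y' = 0,
so isolating y',
  dy/dx = -(2x)/(2y) = -x/y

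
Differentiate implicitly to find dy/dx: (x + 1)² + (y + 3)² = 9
Differentiate the relation implicitly: treat y = y(x) and apply the chain rule, so every y-derivative picks up a y' = dy/dx factor.

With everything moved to the left-hand side, differentiate term by term:
  d/dx[(x + 1)^2] = 2x + 2
  d/dx[(y + 3)^2] = 2·y'(y + 3)
  d/dx[-9] = 0

Separating the contributions that come from x directly and those that come through y:
  without y':      2x + 2
  multiplying y':  2y + 6

so (2x + 2) + (2y + 6)·y' = 0, and therefore
  dy/dx = -(2x + 2)/(2y + 6) = (-x - 1)/(y + 3)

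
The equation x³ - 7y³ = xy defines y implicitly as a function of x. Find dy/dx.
Differentiate the relation implicitly: treat y = y(x) and apply the chain rule, so every y-derivative picks up a y' = dy/dx factor.

With everything moved to the left-hand side, differentiate term by term:
  d/dx[x^3] = 3x^2
  d/dx[-xy] = -x·y' - y
  d/dx[-7y^3] = -21y^2·y'

Separating the contributions that come from x directly and those that come through y:
  without y':      3x^2 - y
  multiplying y':  -x - 21y^2

so (3x^2 - y) + (-x - 21y^2)·y' = 0, and therefore
  dy/dx = -(3x^2 - y)/(-x - 21y^2) = (3x^2 - y)/(x + 21y^2)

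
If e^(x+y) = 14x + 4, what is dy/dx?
Take d/dx of both sides. Since y is implicitly a function of x, the chain rule attaches a y' = dy/dx factor whenever we differentiate through y.

Set F(x, y) = (left side) − (right side), so the curve is F = 0. Differentiating each term of F:
  d/dx[-14x] = -14
  d/dx[e^(x + y)] = (y' + 1)·e^(x + y)
  d/dx[-4] = 0

Collecting, the y'-free part is the partial derivative in x and the y' coefficient is the partial derivative in y:
  ∂F/∂x = e^(x + y) - 14
  ∂F/∂y = e^(x + y)

so d/dx[F(x, y(x))] = ∂F/∂x + (∂F/∂y)·y' = 0. Rearranging,
  dy/dx = -(∂F/∂x)/(∂F/∂y) = -(e^(x + y) - 14)/(e^(x + y)) = 14e^(-x - y) - 1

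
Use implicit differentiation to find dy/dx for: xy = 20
Differentiate the relation implicitly: treat y = y(x) and apply the chain rule, so every y-derivative picks up a y' = dy/dx factor.

With everything moved to the left-hand side, differentiate term by term:
  d/dx[xy] = x·y' + y
  d/dx[-20] = 0

Separating the contributions that come from x directly and those that come through y:
  without y':      y
  multiplying y':  x

so (y) + (x)·y' = 0, and therefore
  dy/dx = -(y)/(x) = -y/x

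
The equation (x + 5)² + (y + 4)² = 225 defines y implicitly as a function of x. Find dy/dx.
Apply d/dx to both sides, remembering that y depends on x. Each occurrence of y therefore brings in a y' = dy/dx via the chain rule.

With F(x, y) equal to the left-hand side minus the right, differentiate F term by term:
  d/dx[(x + 5)^2] = 2x + 10
  d/dx[(y + 4)^2] = 2·y'(y + 4)
  d/dx[-225] = 0
Adding these up, d/dx[F] = 0 becomes
  (2x + 10) + (2y + 8)·y' = 0,
so isolating y',
  dy/dx = -(2x + 10)/(2y + 8) = (-x - 5)/(y + 4)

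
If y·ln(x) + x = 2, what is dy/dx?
Differentiate both sides with respect to x, treating y as y(x). By the chain rule, any term containing y contributes a factor of y' = dy/dx when we differentiate it.

Move every term to one side and write the relation as F(x, y) = 0. Term by term,
  d/dx[x] = 1
  d/dx[y·ln(x)] = y'·ln(x) + y/x
  d/dx[-2] = 0

The pieces without y' make up ∂F/∂x and the coefficient of y' is ∂F/∂y:
  ∂F/∂x = 1 + y/x,
  ∂F/∂y = ln(x).

Since d/dx[F] = ∂F/∂x + (∂F/∂y)·y' = 0, solve for y':
  (∂F/∂y)·y' = -∂F/∂x
  dy/dx = -(∂F/∂x)/(∂F/∂y) = -(1 + y/x)/(ln(x))
        = -((x + y)/x)/(ln(x)) = (-x - y)/(x·ln(x))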